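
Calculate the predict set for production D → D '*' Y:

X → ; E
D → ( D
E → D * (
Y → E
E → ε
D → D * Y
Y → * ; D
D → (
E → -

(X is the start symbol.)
{ '(' }

PREDICT(D → D '*' Y) = (FIRST(RHS) \ {ε}) ∪ (FOLLOW(D) if ε ∈ FIRST(RHS), i.e. RHS ⇒* ε)
FIRST(D) = { '(' }
FIRST(D '*' Y) = { '(' }
ε ∉ FIRST(D '*' Y), so FOLLOW(D) is not added.
PREDICT(D → D '*' Y) = { '(' }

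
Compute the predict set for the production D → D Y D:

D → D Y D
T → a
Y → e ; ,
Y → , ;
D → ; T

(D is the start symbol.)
{ ';' }

PREDICT(D → D Y D) = (FIRST(RHS) \ {ε}) ∪ (FOLLOW(D) if ε ∈ FIRST(RHS), i.e. RHS ⇒* ε)
FIRST(D) = { ';' }
FIRST(D Y D) = { ';' }
ε ∉ FIRST(D Y D), so FOLLOW(D) is not added.
PREDICT(D → D Y D) = { ';' }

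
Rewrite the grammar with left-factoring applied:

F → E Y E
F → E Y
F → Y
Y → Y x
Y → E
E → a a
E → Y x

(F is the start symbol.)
Left-factoring transforms A → αβ₁ | αβ₂ into A → αA' and A' → β₁ | β₂
(α is the longest common prefix among the alternatives). Repeat until
no nonterminal has two alternatives with a common prefix.

Round 1: F has alternatives sharing prefix 'E Y'. Introduce F': F → E Y F'
  Add: F' → E
  Add: F' → ε

No remaining common prefixes — done.

Resulting grammar:
F → E Y F'
F' → E
F' → ε
F → Y
Y → Y x
Y → E
E → a a
E → Y x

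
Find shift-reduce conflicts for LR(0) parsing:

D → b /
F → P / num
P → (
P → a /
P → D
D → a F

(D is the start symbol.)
Augment with D' → D and build the canonical LR(0) collection (I0 = CLOSURE({[D' → . D]}), then GOTO on every symbol after a dot until no new states appear). It has 13 states:
  I0: { [D → . a F], [D → . b /], [D' → . D] }  — shift
  I1: { [D' → D .] }  — accept
  I2: { [D → . a F], [D → . b /], [D → a . F], [F → . P / num], [P → . (], [P → . D], [P → . a /] }  — shift
  I3: { [D → b . /] }  — shift
  I4: { [D → b / .] }  — reduce
  I5: { [P → ( .] }  — reduce
  I6: { [P → D .] }  — reduce
  I7: { [D → a F .] }  — reduce
  I8: { [F → P . / num] }  — shift
  I9: { [D → . a F], [D → . b /], [D → a . F], [F → . P / num], [P → . (], [P → . D], [P → . a /], [P → a . /] }  — shift
  I10: { [P → a / .] }  — reduce
  I11: { [F → P / . num] }  — shift
  I12: { [F → P / num .] }  — reduce

No state contains both a complete item and a shift item.

Answer: No shift-reduce conflicts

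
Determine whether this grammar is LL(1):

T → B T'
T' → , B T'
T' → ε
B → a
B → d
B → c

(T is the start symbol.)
Yes, the grammar is LL(1).

A grammar is LL(1) if for each non-terminal N with multiple productions, the predict sets of those productions are pairwise disjoint, where PREDICT(N → α) = (FIRST(α) \ {ε}) ∪ (FOLLOW(N) if α ⇒* ε).

Relevant sets:
  FOLLOW(T') = { $ }

For T':
  PREDICT(T' → ',' B T') = { ',' }
  PREDICT(T' → ε) = { $ }
For B:
  PREDICT(B → a) = { 'a' }
  PREDICT(B → d) = { 'd' }
  PREDICT(B → c) = { 'c' }
T has a single production, so nothing to check there.

All predict sets are disjoint. The grammar IS LL(1).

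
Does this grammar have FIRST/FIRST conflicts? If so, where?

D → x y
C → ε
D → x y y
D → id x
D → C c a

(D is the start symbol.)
A FIRST/FIRST conflict occurs when two productions N → α and N → β for the same non-terminal have FIRST(α) ∩ FIRST(β) ≠ ∅ (with ε ∈ FIRST of a nullable right-hand side, so two nullable alternatives also conflict).

FIRST sets of the non-terminals at (or reachable through a nullable prefix from) the front of some alternative:
  FIRST(C) = { ε }

Productions for D:
  D → x y: FIRST = { 'x' }
  D → x y y: FIRST = { 'x' }
  D → id x: FIRST = { 'id' }
  D → C c a: FIRST = { 'c' }
C has only one production, so no FIRST/FIRST conflict is possible there.

Conflict for D: D → x y and D → x y y
  Overlap: { 'x' }

Answer: Yes. D → x y / D → x y y on { 'x' }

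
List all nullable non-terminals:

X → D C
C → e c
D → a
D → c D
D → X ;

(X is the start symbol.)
None

A non-terminal is nullable if it can derive ε (the empty string): either it has an ε-production, or it has a production whose right-hand side consists entirely of nullable non-terminals.

There are no ε-productions, so no non-terminal can derive ε.
No non-terminals are nullable.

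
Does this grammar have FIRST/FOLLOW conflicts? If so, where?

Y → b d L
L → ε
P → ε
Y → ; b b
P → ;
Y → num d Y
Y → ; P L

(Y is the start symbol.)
A FIRST/FOLLOW conflict occurs when a non-terminal N has a nullable alternative N → β (β ⇒* ε) and another alternative N → α with FIRST(α) ∩ FOLLOW(N) ≠ ∅: on such a lookahead the parser cannot decide between expanding α and letting N vanish via β.

Nullable non-terminals: L, P.
L has a nullable alternative but only one production, so nothing to check.

P: nullable alternative(s) P → ε; FOLLOW(P) = { $ }
  P → ε: FIRST \ {ε} = { } — this is the only nullable alternative, skip
  P → ;: FIRST \ {ε} = { ';' } — disjoint from FOLLOW(P)

Y has no nullable alternative, so no FIRST/FOLLOW check is needed there.

No FIRST/FOLLOW conflicts found.

Answer: No FIRST/FOLLOW conflicts.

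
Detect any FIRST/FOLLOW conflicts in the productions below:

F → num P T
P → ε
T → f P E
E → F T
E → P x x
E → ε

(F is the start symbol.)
No FIRST/FOLLOW conflicts.

Nullable non-terminals: E, P.
FIRST sets used below: FIRST(F) = { 'num' }, FIRST(P) = { ε }

E: nullable alternative(s) E → ε; FOLLOW(E) = { $, 'f' }
  E → F T: FIRST \ {ε} = { 'num' } — disjoint from FOLLOW(E)
  E → P x x: FIRST \ {ε} = { 'x' } — disjoint from FOLLOW(E)
  E → ε: FIRST \ {ε} = { } — this is the only nullable alternative, skip
P has a nullable alternative but only one production, so nothing to check.

F, T have no nullable alternative, so no FIRST/FOLLOW check is needed there.

No FIRST/FOLLOW conflicts found.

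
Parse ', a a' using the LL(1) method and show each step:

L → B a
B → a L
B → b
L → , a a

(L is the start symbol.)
Stack is shown with the top on the left.

Stack    Input    Action
------------------------
L $      , a a $  output L → , a a
, a a $  , a a $  match ','
a a $    a a $    match 'a'
a $      a $      match 'a'
$        $        accept

The string is accepted.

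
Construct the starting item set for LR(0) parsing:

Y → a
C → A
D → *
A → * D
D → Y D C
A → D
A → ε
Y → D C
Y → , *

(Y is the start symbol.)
{ [D → . *], [D → . Y D C], [Y → . , *], [Y → . D C], [Y → . a], [Y' → . Y] }

First, augment the grammar with Y' → Y
I₀ = CLOSURE({ [Y' → . Y] }):
  [Y' → . Y] has the dot before Y: add [Y → . a], [Y → . D C], [Y → . , *]
  [Y → . D C] has the dot before D: add [D → . *], [D → . Y D C]
No further items can be added.

I₀ = { [D → . *], [D → . Y D C], [Y → . , *], [Y → . D C], [Y → . a], [Y' → . Y] }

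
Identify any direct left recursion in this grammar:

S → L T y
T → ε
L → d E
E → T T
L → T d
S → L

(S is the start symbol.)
Direct left recursion occurs when N → N α for some non-terminal N (the right-hand side begins with the left-hand side itself).

S → L T y: starts with L
T → ε: starts with ε
L → d E: starts with d
E → T T: starts with T
L → T d: starts with T
S → L: starts with L

No direct left recursion found.

Answer: No direct left recursion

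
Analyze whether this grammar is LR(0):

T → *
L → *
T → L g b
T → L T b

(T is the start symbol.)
No. Reduce-reduce conflict: [L → * .] and [T → * .]

A grammar is LR(0) if no state in the canonical LR(0) collection has:
  - both a shift item (dot before a terminal) and a complete item (shift-reduce conflict), or
  - two or more complete items (reduce-reduce conflict; the accept item [T' → T .] counts as a complete item here).

Augment with T' → T and build the canonical LR(0) collection (I0 = CLOSURE({[T' → . T]}), then GOTO on every symbol after a dot until no new states appear). It has 8 states:
  I0: { [L → . *], [T → . *], [T → . L T b], [T → . L g b], [T' → . T] }  — shift
  I1: { [L → * .], [T → * .] }  — 2 reduces
  I2: { [L → . *], [T → . *], [T → . L T b], [T → . L g b], [T → L . T b], [T → L . g b] }  — shift
  I3: { [T' → T .] }  — accept
  I4: { [T → L T . b] }  — shift
  I5: { [T → L g . b] }  — shift
  I6: { [T → L g b .] }  — reduce
  I7: { [T → L T b .] }  — reduce

Conflict in state I1:
  Reduce-reduce conflict: [L → * .] and [T → * .]
So the grammar is NOT LR(0).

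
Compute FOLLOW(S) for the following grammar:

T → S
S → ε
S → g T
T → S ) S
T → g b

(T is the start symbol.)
{ $, ')' }

To compute FOLLOW(S), find every occurrence of S on a right-hand side N → α S β: add FIRST(β) \ {ε}, and if β is empty or nullable also add FOLLOW(N). Iterate to a fixed point.

In T → S: S is at the end, add FOLLOW(T)
In T → S ) S: S is followed by ')' S, add FIRST(')' S) \ {ε} = { ')' }
In T → S ) S: S is at the end, add FOLLOW(T)

The FOLLOW sets referred to above (computed the same way, to a fixed point):
  FOLLOW(T) = { $, ')' }

Taking the union: FOLLOW(S) = { $, ')' }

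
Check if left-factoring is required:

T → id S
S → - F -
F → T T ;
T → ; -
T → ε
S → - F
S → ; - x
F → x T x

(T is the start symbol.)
Yes, S has productions with common prefix '- F'

Left-factoring is needed when two productions for the same non-terminal
share a common prefix on the right-hand side.

Productions for T:
  T → id S
  T → ; -
  T → ε
Productions for S:
  S → - F -
  S → - F
  S → ; - x
Productions for F:
  F → T T ;
  F → x T x

Found common prefix '- F' in productions for S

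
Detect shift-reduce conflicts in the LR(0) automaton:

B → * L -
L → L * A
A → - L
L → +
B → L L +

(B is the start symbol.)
Augment with B' → B and build the canonical LR(0) collection (I0 = CLOSURE({[B' → . B]}), then GOTO on every symbol after a dot until no new states appear). It has 13 states:
  I0: { [B → . * L -], [B → . L L +], [B' → . B], [L → . +], [L → . L * A] }  — shift
  I1: { [B → * . L -], [L → . +], [L → . L * A] }  — shift
  I2: { [L → + .] }  — reduce
  I3: { [B' → B .] }  — accept
  I4: { [B → L . L +], [L → . +], [L → . L * A], [L → L . * A] }  — shift
  I5: { [A → . - L], [L → L * . A] }  — shift
  I6: { [B → L L . +], [L → L . * A] }  — shift
  I7: { [B → L L + .] }  — reduce
  I8: { [A → - . L], [L → . +], [L → . L * A] }  — shift
  I9: { [L → L * A .] }  — reduce
  I10: { [A → - L .], [L → L . * A] }  — shift, reduce
  I11: { [B → * L . -], [L → L . * A] }  — shift
  I12: { [B → * L - .] }  — reduce

I10 contains reduce item [A → - L .] and shift item [L → L . * A] — shift-reduce conflict.

Answer: Yes — I10: [A → - L .] vs [L → L . * A]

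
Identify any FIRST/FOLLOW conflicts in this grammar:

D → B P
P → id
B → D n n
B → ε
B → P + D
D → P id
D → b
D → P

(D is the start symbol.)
Yes. B → D n n with FOLLOW(B) on { 'id' }; B → P '+' D with FOLLOW(B) on { 'id' }

A FIRST/FOLLOW conflict occurs when a non-terminal N has a nullable alternative N → β (β ⇒* ε) and another alternative N → α with FIRST(α) ∩ FOLLOW(N) ≠ ∅: on such a lookahead the parser cannot decide between expanding α and letting N vanish via β.

Nullable non-terminals: B.
FIRST sets used below: FIRST(D) = { 'b', 'id' }, FIRST(P) = { 'id' }

B: nullable alternative(s) B → ε; FOLLOW(B) = { 'id' }
  B → D n n: FIRST \ {ε} = { 'b', 'id' } — overlaps FOLLOW(B) on { 'id' }: CONFLICT
  B → ε: FIRST \ {ε} = { } — this is the only nullable alternative, skip
  B → P + D: FIRST \ {ε} = { 'id' } — overlaps FOLLOW(B) on { 'id' }: CONFLICT

D, P have no nullable alternative, so no FIRST/FOLLOW check is needed there.

So the grammar has 2 FIRST/FOLLOW conflicts (marked CONFLICT above).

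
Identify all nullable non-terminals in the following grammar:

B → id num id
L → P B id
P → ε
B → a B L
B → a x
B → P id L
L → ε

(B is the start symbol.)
{ 'L', 'P' }

A non-terminal is nullable if it can derive ε (the empty string): either it has an ε-production, or it has a production whose right-hand side consists entirely of nullable non-terminals.

ε-productions: P → ε, L → ε
So P, L are immediately nullable.
No further non-terminal can be added: every production for the remaining non-terminals contains a terminal or a non-nullable non-terminal.
Nullable = { 'L', 'P' }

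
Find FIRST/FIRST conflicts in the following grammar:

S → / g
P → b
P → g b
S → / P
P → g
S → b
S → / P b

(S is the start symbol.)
Yes. S → '/' g / S → '/' P on { '/' }; S → '/' g / S → '/' P b on { '/' }; S → '/' P / S → '/' P b on { '/' }; P → g b / P → g on { 'g' }

Productions for S:
  S → / g: FIRST = { '/' }
  S → / P: FIRST = { '/' }
  S → b: FIRST = { 'b' }
  S → / P b: FIRST = { '/' }
Productions for P:
  P → b: FIRST = { 'b' }
  P → g b: FIRST = { 'g' }
  P → g: FIRST = { 'g' }

Conflict for S: S → / g and S → / P
  Overlap: { '/' }
Conflict for S: S → / g and S → / P b
  Overlap: { '/' }
Conflict for S: S → / P and S → / P b
  Overlap: { '/' }
Conflict for P: P → g b and P → g
  Overlap: { 'g' }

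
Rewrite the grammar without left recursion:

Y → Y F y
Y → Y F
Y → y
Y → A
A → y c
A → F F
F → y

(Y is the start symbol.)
Y → y Y'
Y → A Y'
Y' → F y Y'
Y' → F Y'
Y' → ε
A → y c
A → F F
F → y

Y is directly left-recursive. The standard transformation for
  A → A α₁ | ... | A α_m | β₁ | ... | β_n
is
  A  → β₁ A' | ... | β_n A'
  A' → α₁ A' | ... | α_m A' | ε

Y → y becomes Y → y Y'
Y → A becomes Y → A Y'
Y → Y F y becomes Y' → F y Y'
Y → Y F becomes Y' → F Y'
Add Y' → ε

Productions for other non-terminals are unchanged:
  A → y c
  A → F F
  F → y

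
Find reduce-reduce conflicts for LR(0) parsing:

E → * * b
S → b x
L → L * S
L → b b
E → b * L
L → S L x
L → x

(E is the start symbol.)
No reduce-reduce conflicts

Augment with E' → E and build the canonical LR(0) collection (I0 = CLOSURE({[E' → . E]}), then GOTO on every symbol after a dot until no new states appear). It has 18 states:
  I0: { [E → . * * b], [E → . b * L], [E' → . E] }  — shift
  I1: { [E → * . * b] }  — shift
  I2: { [E' → E .] }  — accept
  I3: { [E → b . * L] }  — shift
  I4: { [E → b * . L], [L → . L * S], [L → . S L x], [L → . b b], [L → . x], [S → . b x] }  — shift
  I5: { [E → b * L .], [L → L . * S] }  — shift, reduce
  I6: { [L → . L * S], [L → . S L x], [L → . b b], [L → . x], [L → S . L x], [S → . b x] }  — shift
  I7: { [L → b . b], [S → b . x] }  — shift
  I8: { [L → x .] }  — reduce
  I9: { [L → b b .] }  — reduce
  I10: { [S → b x .] }  — reduce
  I11: { [L → L . * S], [L → S L . x] }  — shift
  I12: { [L → L * . S], [S → . b x] }  — shift
  I13: { [L → S L x .] }  — reduce
  I14: { [L → L * S .] }  — reduce
  I15: { [S → b . x] }  — shift
  I16: { [E → * * . b] }  — shift
  I17: { [E → * * b .] }  — reduce

No state contains more than one complete item.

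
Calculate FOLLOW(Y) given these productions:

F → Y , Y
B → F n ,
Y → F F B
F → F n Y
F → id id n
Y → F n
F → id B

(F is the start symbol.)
{ $, ',', 'id', 'n' }

In F → Y , Y: Y is followed by ',' Y, add FIRST(',' Y) \ {ε} = { ',' }
In F → Y , Y: Y is at the end, add FOLLOW(F)
In F → F n Y: Y is at the end, add FOLLOW(F)

The FOLLOW sets referred to above (computed the same way, to a fixed point):
  FOLLOW(F) = { $, 'id', 'n' }

Taking the union: FOLLOW(Y) = { $, ',', 'id', 'n' }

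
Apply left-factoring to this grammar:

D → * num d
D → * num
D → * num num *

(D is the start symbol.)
Left-factoring transforms A → αβ₁ | αβ₂ into A → αA' and A' → β₁ | β₂
(α is the longest common prefix among the alternatives). Repeat until
no nonterminal has two alternatives with a common prefix.

Round 1: D has alternatives sharing prefix '* num'. Introduce D': D → * num D'
  Add: D' → d
  Add: D' → ε
  Add: D' → num *

No remaining common prefixes — done.

Resulting grammar:
D → * num D'
D' → d
D' → ε
D' → num *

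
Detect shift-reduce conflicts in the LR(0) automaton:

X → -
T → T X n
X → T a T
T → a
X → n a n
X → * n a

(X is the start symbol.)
Yes — I10: [T → a .] vs [T → . a]; I11: [X → T a T .] vs [T → . a]

A shift-reduce conflict occurs when an LR(0) state has both:
  - a complete (reduce) item [A → α .] (dot at the end), and
  - a shift item [B → β . c γ] (dot before a terminal).

Augment with X' → X and build the canonical LR(0) collection (I0 = CLOSURE({[X' → . X]}), then GOTO on every symbol after a dot until no new states appear). It has 15 states:
  I0: { [T → . T X n], [T → . a], [X → . * n a], [X → . -], [X → . T a T], [X → . n a n], [X' → . X] }  — shift
  I1: { [X → * . n a] }  — shift
  I2: { [X → - .] }  — reduce
  I3: { [T → . T X n], [T → . a], [T → T . X n], [X → . * n a], [X → . -], [X → . T a T], [X → . n a n], [X → T . a T] }  — shift
  I4: { [X' → X .] }  — accept
  I5: { [T → a .] }  — reduce
  I6: { [X → n . a n] }  — shift
  I7: { [X → n a . n] }  — shift
  I8: { [X → n a n .] }  — reduce
  I9: { [T → T X . n] }  — shift
  I10: { [T → . T X n], [T → . a], [T → a .], [X → T a . T] }  — shift, reduce
  I11: { [T → . T X n], [T → . a], [T → T . X n], [X → . * n a], [X → . -], [X → . T a T], [X → . n a n], [X → T a T .] }  — shift, reduce
  I12: { [T → T X n .] }  — reduce
  I13: { [X → * n . a] }  — shift
  I14: { [X → * n a .] }  — reduce

I10 contains reduce item [T → a .] and shift item [T → . a] — shift-reduce conflict.
I11 contains reduce item [X → T a T .] and shift items [T → . a], [X → . * n a], [X → . -], [X → . n a n] — shift-reduce conflict.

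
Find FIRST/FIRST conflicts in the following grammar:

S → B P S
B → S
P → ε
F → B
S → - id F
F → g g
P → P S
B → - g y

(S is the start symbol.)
Yes. S → B P S / S → '-' id F on { '-' }; B → S / B → '-' g y on { '-' }

FIRST sets of the non-terminals at (or reachable through a nullable prefix from) the front of some alternative:
  FIRST(B) = { '-' }
  FIRST(S) = { '-' }
  FIRST(P) = { '-', ε }

Productions for S:
  S → B P S: FIRST = { '-' }
  S → - id F: FIRST = { '-' }
Productions for B:
  B → S: FIRST = { '-' }
  B → - g y: FIRST = { '-' }
Productions for P:
  P → ε: FIRST = { ε }
  P → P S: FIRST = { '-' }
Productions for F:
  F → B: FIRST = { '-' }
  F → g g: FIRST = { 'g' }

Conflict for S: S → B P S and S → - id F
  Overlap: { '-' }
Conflict for B: B → S and B → - g y
  Overlap: { '-' }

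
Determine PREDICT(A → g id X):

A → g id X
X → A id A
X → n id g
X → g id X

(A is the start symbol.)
{ 'g' }

PREDICT(A → g id X) = (FIRST(RHS) \ {ε}) ∪ (FOLLOW(A) if ε ∈ FIRST(RHS), i.e. RHS ⇒* ε)
FIRST(g id X) = { 'g' }
ε ∉ FIRST(g id X), so FOLLOW(A) is not added.
PREDICT(A → g id X) = { 'g' }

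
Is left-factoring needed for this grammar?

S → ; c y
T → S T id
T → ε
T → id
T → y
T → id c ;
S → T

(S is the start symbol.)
Yes, T has productions with common prefix 'id'

Left-factoring is needed when two productions for the same non-terminal
share a common prefix on the right-hand side.

Productions for S:
  S → ; c y
  S → T
Productions for T:
  T → S T id
  T → ε
  T → id
  T → y
  T → id c ;

Found common prefix 'id' in productions for T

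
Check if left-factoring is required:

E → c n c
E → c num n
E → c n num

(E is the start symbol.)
Left-factoring is needed when two productions for the same non-terminal
share a common prefix on the right-hand side.

Productions for E:
  E → c n c
  E → c num n
  E → c n num

Found common prefix 'c' in productions for E

Answer: Yes, E has productions with common prefix 'c'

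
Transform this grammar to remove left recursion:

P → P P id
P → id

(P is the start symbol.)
P is directly left-recursive. The standard transformation for
  A → A α₁ | ... | A α_m | β₁ | ... | β_n
is
  A  → β₁ A' | ... | β_n A'
  A' → α₁ A' | ... | α_m A' | ε

P → id becomes P → id P'
P → P P id becomes P' → P id P'
Add P' → ε

Resulting grammar:
P → id P'
P' → P id P'
P' → ε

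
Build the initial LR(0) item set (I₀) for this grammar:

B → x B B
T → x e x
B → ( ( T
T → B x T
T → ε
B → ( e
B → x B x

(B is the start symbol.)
First, augment the grammar with B' → B
I₀ = CLOSURE({ [B' → . B] }):
  [B' → . B] has the dot before B: add [B → . x B B], [B → . ( ( T], [B → . ( e], [B → . x B x]
No further items can be added.

I₀ = { [B → . ( ( T], [B → . ( e], [B → . x B B], [B → . x B x], [B' → . B] }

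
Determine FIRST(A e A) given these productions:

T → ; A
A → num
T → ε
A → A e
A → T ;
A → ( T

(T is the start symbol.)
FIRST sets of the non-terminals involved (from the grammar, by fixed-point iteration):
  FIRST(A) = { '(', ';', 'num' }

To compute FIRST(A e A), process the symbols left to right:
Symbol A is a non-terminal. Add FIRST(A) \ {ε} = { '(', ';', 'num' }
A is not nullable (ε ∉ FIRST(A)), so stop here.
FIRST(A e A) = { '(', ';', 'num' }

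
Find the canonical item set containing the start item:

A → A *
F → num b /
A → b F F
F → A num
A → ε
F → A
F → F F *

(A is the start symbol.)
{ [A → . A *], [A → . b F F], [A → .], [A' → . A] }

First, augment the grammar with A' → A
I₀ = CLOSURE({ [A' → . A] }):
  [A' → . A] has the dot before A: add [A → . A *], [A → . b F F], [A → .]
No further items can be added.

I₀ = { [A → . A *], [A → . b F F], [A → .], [A' → . A] }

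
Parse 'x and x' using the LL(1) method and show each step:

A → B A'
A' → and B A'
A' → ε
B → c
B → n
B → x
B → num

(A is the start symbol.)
Stack is shown with the top on the left.

Stack       Input      Action
-----------------------------
A $         x and x $  output A → B A'
B A' $      x and x $  output B → x
x A' $      x and x $  match 'x'
A' $        and x $    output A' → and B A'
and B A' $  and x $    match 'and'
B A' $      x $        output B → x
x A' $      x $        match 'x'
A' $        $          output A' → ε
$           $          accept

The string is accepted.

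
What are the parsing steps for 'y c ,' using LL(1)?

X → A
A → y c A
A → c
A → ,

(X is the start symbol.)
LL(1) parsing maintains a stack (initially the start symbol over $) and the input. At each step: if the stack top is a terminal, match it against the current input token; if it is a non-terminal N, replace it with the RHS of M[N, lookahead] (the unique production whose predict set contains the lookahead).

Stack is shown with the top on the left.

Stack    Input    Action
------------------------
X $      y c , $  output X → A
A $      y c , $  output A → y c A
y c A $  y c , $  match 'y'
c A $    c , $    match 'c'
A $      , $      output A → ,
, $      , $      match ','
$        $        accept

The string is accepted.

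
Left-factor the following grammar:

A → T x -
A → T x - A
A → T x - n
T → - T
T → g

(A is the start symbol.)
Left-factoring transforms A → αβ₁ | αβ₂ into A → αA' and A' → β₁ | β₂
(α is the longest common prefix among the alternatives). Repeat until
no nonterminal has two alternatives with a common prefix.

Round 1: A has alternatives sharing prefix 'T x -'. Introduce A': A → T x - A'
  Add: A' → ε
  Add: A' → A
  Add: A' → n

No remaining common prefixes — done.

Resulting grammar:
A → T x - A'
A' → ε
A' → A
A' → n
T → - T
T → g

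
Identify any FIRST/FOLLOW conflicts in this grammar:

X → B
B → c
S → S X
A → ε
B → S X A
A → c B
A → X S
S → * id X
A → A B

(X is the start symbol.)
Yes. A → c B with FOLLOW(A) on { 'c' }; A → X S with FOLLOW(A) on { '*', 'c' }; A → A B with FOLLOW(A) on { '*', 'c' }

A FIRST/FOLLOW conflict occurs when a non-terminal N has a nullable alternative N → β (β ⇒* ε) and another alternative N → α with FIRST(α) ∩ FOLLOW(N) ≠ ∅: on such a lookahead the parser cannot decide between expanding α and letting N vanish via β.

Nullable non-terminals: A.
FIRST sets used below: FIRST(X) = { '*', 'c' }, FIRST(A) = { '*', 'c', ε }, FIRST(B) = { '*', 'c' }

A: nullable alternative(s) A → ε; FOLLOW(A) = { $, '*', 'c' }
  A → ε: FIRST \ {ε} = { } — this is the only nullable alternative, skip
  A → c B: FIRST \ {ε} = { 'c' } — overlaps FOLLOW(A) on { 'c' }: CONFLICT
  A → X S: FIRST \ {ε} = { '*', 'c' } — overlaps FOLLOW(A) on { '*', 'c' }: CONFLICT
  A → A B: FIRST \ {ε} = { '*', 'c' } — overlaps FOLLOW(A) on { '*', 'c' }: CONFLICT

B, S, X have no nullable alternative, so no FIRST/FOLLOW check is needed there.

So the grammar has 3 FIRST/FOLLOW conflicts (marked CONFLICT above).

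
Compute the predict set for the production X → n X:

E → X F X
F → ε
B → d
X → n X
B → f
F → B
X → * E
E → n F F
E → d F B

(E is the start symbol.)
{ 'n' }

PREDICT(X → n X) = (FIRST(RHS) \ {ε}) ∪ (FOLLOW(X) if ε ∈ FIRST(RHS), i.e. RHS ⇒* ε)
FIRST(n X) = { 'n' }
ε ∉ FIRST(n X), so FOLLOW(X) is not added.
PREDICT(X → n X) = { 'n' }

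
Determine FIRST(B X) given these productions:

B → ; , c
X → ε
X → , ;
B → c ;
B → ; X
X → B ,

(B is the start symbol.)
FIRST sets of the non-terminals involved (from the grammar, by fixed-point iteration):
  FIRST(B) = { ';', 'c' }

To compute FIRST(B X), process the symbols left to right:
Symbol B is a non-terminal. Add FIRST(B) \ {ε} = { ';', 'c' }
B is not nullable (ε ∉ FIRST(B)), so stop here.
FIRST(B X) = { ';', 'c' }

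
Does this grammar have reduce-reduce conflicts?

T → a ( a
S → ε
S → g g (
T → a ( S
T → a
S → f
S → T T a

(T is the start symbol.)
Augment with T' → T and build the canonical LR(0) collection (I0 = CLOSURE({[T' → . T]}), then GOTO on every symbol after a dot until no new states appear). It has 13 states:
  I0: { [T → . a ( S], [T → . a ( a], [T → . a], [T' → . T] }  — shift
  I1: { [T' → T .] }  — accept
  I2: { [T → a . ( S], [T → a . ( a], [T → a .] }  — shift, reduce
  I3: { [S → . T T a], [S → . f], [S → . g g (], [S → .], [T → . a ( S], [T → . a ( a], [T → . a], [T → a ( . S], [T → a ( . a] }  — shift, reduce
  I4: { [T → a ( S .] }  — reduce
  I5: { [S → T . T a], [T → . a ( S], [T → . a ( a], [T → . a] }  — shift
  I6: { [T → a ( a .], [T → a . ( S], [T → a . ( a], [T → a .] }  — shift, 2 reduces
  I7: { [S → f .] }  — reduce
  I8: { [S → g . g (] }  — shift
  I9: { [S → g g . (] }  — shift
  I10: { [S → g g ( .] }  — reduce
  I11: { [S → T T . a] }  — shift
  I12: { [S → T T a .] }  — reduce

I6 contains complete items [T → a .], [T → a ( a .] — reduce-reduce conflict.

Answer: Yes — I6: [T → a .] vs [T → a ( a .]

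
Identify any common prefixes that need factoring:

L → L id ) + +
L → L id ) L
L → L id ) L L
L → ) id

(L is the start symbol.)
Yes, L has productions with common prefix 'L id )'

Left-factoring is needed when two productions for the same non-terminal
share a common prefix on the right-hand side.

Productions for L:
  L → L id ) + +
  L → L id ) L
  L → L id ) L L
  L → ) id

Found common prefix 'L id )' in productions for L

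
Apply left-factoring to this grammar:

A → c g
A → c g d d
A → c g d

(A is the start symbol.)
Left-factoring transforms A → αβ₁ | αβ₂ into A → αA' and A' → β₁ | β₂
(α is the longest common prefix among the alternatives). Repeat until
no nonterminal has two alternatives with a common prefix.

Round 1: A has alternatives sharing prefix 'c g'. Introduce A': A → c g A'
  Add: A' → ε
  Add: A' → d d
  Add: A' → d

Round 2: A' has alternatives sharing prefix 'd'. Introduce A'': A' → d A''
  Add: A'' → d
  Add: A'' → ε

No remaining common prefixes — done.

Resulting grammar:
A → c g A'
A' → ε
A' → d A''
A'' → d
A'' → ε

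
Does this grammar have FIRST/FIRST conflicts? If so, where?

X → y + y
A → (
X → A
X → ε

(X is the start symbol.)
No FIRST/FIRST conflicts.

A FIRST/FIRST conflict occurs when two productions N → α and N → β for the same non-terminal have FIRST(α) ∩ FIRST(β) ≠ ∅ (with ε ∈ FIRST of a nullable right-hand side, so two nullable alternatives also conflict).

FIRST sets of the non-terminals at (or reachable through a nullable prefix from) the front of some alternative:
  FIRST(A) = { '(' }

Productions for X:
  X → y + y: FIRST = { 'y' }
  X → A: FIRST = { '(' }
  X → ε: FIRST = { ε }
A has only one production, so no FIRST/FIRST conflict is possible there.

All alternatives of each non-terminal have pairwise disjoint FIRST sets.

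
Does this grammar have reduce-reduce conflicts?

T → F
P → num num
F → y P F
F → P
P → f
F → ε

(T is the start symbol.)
Augment with T' → T and build the canonical LR(0) collection (I0 = CLOSURE({[T' → . T]}), then GOTO on every symbol after a dot until no new states appear). It has 10 states:
  I0: { [F → . P], [F → . y P F], [F → .], [P → . f], [P → . num num], [T → . F], [T' → . T] }  — shift, reduce
  I1: { [T → F .] }  — reduce
  I2: { [F → P .] }  — reduce
  I3: { [T' → T .] }  — accept
  I4: { [P → f .] }  — reduce
  I5: { [P → num . num] }  — shift
  I6: { [F → y . P F], [P → . f], [P → . num num] }  — shift
  I7: { [F → . P], [F → . y P F], [F → .], [F → y P . F], [P → . f], [P → . num num] }  — shift, reduce
  I8: { [F → y P F .] }  — reduce
  I9: { [P → num num .] }  — reduce

No state contains more than one complete item.

Answer: No reduce-reduce conflicts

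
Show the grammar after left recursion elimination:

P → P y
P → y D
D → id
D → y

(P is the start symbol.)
P is directly left-recursive. The standard transformation for
  A → A α₁ | ... | A α_m | β₁ | ... | β_n
is
  A  → β₁ A' | ... | β_n A'
  A' → α₁ A' | ... | α_m A' | ε

P → y D becomes P → y D P'
P → P y becomes P' → y P'
Add P' → ε

Productions for other non-terminals are unchanged:
  D → id
  D → y

Resulting grammar:
P → y D P'
P' → y P'
P' → ε
D → id
D → y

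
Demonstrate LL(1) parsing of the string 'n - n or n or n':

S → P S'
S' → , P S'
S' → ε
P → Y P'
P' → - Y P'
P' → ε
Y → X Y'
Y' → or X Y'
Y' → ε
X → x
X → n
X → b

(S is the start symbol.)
LL(1) parsing maintains a stack (initially the start symbol over $) and the input. At each step: if the stack top is a terminal, match it against the current input token; if it is a non-terminal N, replace it with the RHS of M[N, lookahead] (the unique production whose predict set contains the lookahead).

Stack is shown with the top on the left.

Stack            Input              Action
------------------------------------------
S $              n - n or n or n $  output S → P S'
P S' $           n - n or n or n $  output P → Y P'
Y P' S' $        n - n or n or n $  output Y → X Y'
X Y' P' S' $     n - n or n or n $  output X → n
n Y' P' S' $     n - n or n or n $  match 'n'
Y' P' S' $       - n or n or n $    output Y' → ε
P' S' $          - n or n or n $    output P' → - Y P'
- Y P' S' $      - n or n or n $    match '-'
Y P' S' $        n or n or n $      output Y → X Y'
X Y' P' S' $     n or n or n $      output X → n
n Y' P' S' $     n or n or n $      match 'n'
Y' P' S' $       or n or n $        output Y' → or X Y'
or X Y' P' S' $  or n or n $        match 'or'
X Y' P' S' $     n or n $           output X → n
n Y' P' S' $     n or n $           match 'n'
Y' P' S' $       or n $             output Y' → or X Y'
or X Y' P' S' $  or n $             match 'or'
X Y' P' S' $     n $                output X → n
n Y' P' S' $     n $                match 'n'
Y' P' S' $       $                  output Y' → ε
P' S' $          $                  output P' → ε
S' $             $                  output S' → ε
$                $                  accept

The string is accepted.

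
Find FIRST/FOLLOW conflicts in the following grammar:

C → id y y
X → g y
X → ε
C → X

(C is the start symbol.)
A FIRST/FOLLOW conflict occurs when a non-terminal N has a nullable alternative N → β (β ⇒* ε) and another alternative N → α with FIRST(α) ∩ FOLLOW(N) ≠ ∅: on such a lookahead the parser cannot decide between expanding α and letting N vanish via β.

Nullable non-terminals: C, X.
FIRST sets used below: FIRST(X) = { 'g', ε }

C: nullable alternative(s) C → X; FOLLOW(C) = { $ }
  C → id y y: FIRST \ {ε} = { 'id' } — disjoint from FOLLOW(C)
  C → X: FIRST \ {ε} = { 'g' } — this is the only nullable alternative, skip

X: nullable alternative(s) X → ε; FOLLOW(X) = { $ }
  X → g y: FIRST \ {ε} = { 'g' } — disjoint from FOLLOW(X)
  X → ε: FIRST \ {ε} = { } — this is the only nullable alternative, skip

No FIRST/FOLLOW conflicts found.

Answer: No FIRST/FOLLOW conflicts.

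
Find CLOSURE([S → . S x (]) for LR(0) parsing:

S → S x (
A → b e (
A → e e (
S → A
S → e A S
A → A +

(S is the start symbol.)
{ [A → . A +], [A → . b e (], [A → . e e (], [S → . A], [S → . S x (], [S → . e A S] }

Start with: [S → . S x (]
  [S → . S x (] has the dot before S: add [S → . A], [S → . e A S]
  [S → . A] has the dot before A: add [A → . b e (], [A → . e e (], [A → . A +]
No further items can be added.

CLOSURE = { [A → . A +], [A → . b e (], [A → . e e (], [S → . A], [S → . S x (], [S → . e A S] }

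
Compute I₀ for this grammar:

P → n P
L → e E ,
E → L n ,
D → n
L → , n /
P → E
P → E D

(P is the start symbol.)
First, augment the grammar with P' → P
I₀ = CLOSURE({ [P' → . P] }):
  [P' → . P] has the dot before P: add [P → . n P], [P → . E], [P → . E D]
  [P → . E] has the dot before E: add [E → . L n ,]
  [E → . L n ,] has the dot before L: add [L → . e E ,], [L → . , n /]
No further items can be added.

I₀ = { [E → . L n ,], [L → . , n /], [L → . e E ,], [P → . E D], [P → . E], [P → . n P], [P' → . P] }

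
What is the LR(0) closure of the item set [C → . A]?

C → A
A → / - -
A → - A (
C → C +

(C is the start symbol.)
{ [A → . - A (], [A → . / - -], [C → . A] }

Start with: [C → . A]
  [C → . A] has the dot before A: add [A → . / - -], [A → . - A (]
No further items can be added.

CLOSURE = { [A → . - A (], [A → . / - -], [C → . A] }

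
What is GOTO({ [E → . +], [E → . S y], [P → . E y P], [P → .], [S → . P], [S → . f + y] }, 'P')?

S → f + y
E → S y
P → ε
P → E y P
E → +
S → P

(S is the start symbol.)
{ [S → P .] }

GOTO(I, 'P') = CLOSURE({ [A → αX.β] : [A → α.Xβ] ∈ I, X = 'P' })

Items with dot before 'P', with the dot advanced:
  [S → . P] → [S → P .]
Closure adds nothing (no advanced item has the dot before a non-terminal).

GOTO = { [S → P .] }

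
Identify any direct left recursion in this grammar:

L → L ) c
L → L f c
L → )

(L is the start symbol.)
Direct left recursion occurs when N → N α for some non-terminal N (the right-hand side begins with the left-hand side itself).

L → L ) c: LEFT RECURSIVE (starts with L)
L → L f c: LEFT RECURSIVE (starts with L)
L → ): starts with ')'

The grammar has direct left recursion on: L.

Answer: Yes, L is left-recursive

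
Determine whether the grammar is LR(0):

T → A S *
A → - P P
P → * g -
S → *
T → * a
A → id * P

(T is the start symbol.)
Yes, the grammar is LR(0)

Augment with T' → T and build the canonical LR(0) collection (I0 = CLOSURE({[T' → . T]}), then GOTO on every symbol after a dot until no new states appear). It has 17 states:
  I0: { [A → . - P P], [A → . id * P], [T → . * a], [T → . A S *], [T' → . T] }  — shift
  I1: { [T → * . a] }  — shift
  I2: { [A → - . P P], [P → . * g -] }  — shift
  I3: { [S → . *], [T → A . S *] }  — shift
  I4: { [T' → T .] }  — accept
  I5: { [A → id . * P] }  — shift
  I6: { [A → id * . P], [P → . * g -] }  — shift
  I7: { [P → * . g -] }  — shift
  I8: { [A → id * P .] }  — reduce
  I9: { [P → * g . -] }  — shift
  I10: { [P → * g - .] }  — reduce
  I11: { [S → * .] }  — reduce
  I12: { [T → A S . *] }  — shift
  I13: { [T → A S * .] }  — reduce
  I14: { [A → - P . P], [P → . * g -] }  — shift
  I15: { [A → - P P .] }  — reduce
  I16: { [T → * a .] }  — reduce

Every state is either a pure shift/goto state or contains exactly one complete item and nothing to shift — no conflicts. The grammar is LR(0).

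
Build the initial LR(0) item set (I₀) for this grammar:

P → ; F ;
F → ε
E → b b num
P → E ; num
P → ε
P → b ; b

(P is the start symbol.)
First, augment the grammar with P' → P
I₀ = CLOSURE({ [P' → . P] }):
  [P' → . P] has the dot before P: add [P → . ; F ;], [P → . E ; num], [P → .], [P → . b ; b]
  [P → . E ; num] has the dot before E: add [E → . b b num]
No further items can be added.

I₀ = { [E → . b b num], [P → . ; F ;], [P → . E ; num], [P → . b ; b], [P → .], [P' → . P] }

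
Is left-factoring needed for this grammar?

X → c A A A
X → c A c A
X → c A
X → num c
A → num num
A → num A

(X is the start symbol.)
Yes, X has productions with common prefix 'c A'; A has productions with common prefix 'num'

Left-factoring is needed when two productions for the same non-terminal
share a common prefix on the right-hand side.

Productions for X:
  X → c A A A
  X → c A c A
  X → c A
  X → num c
Productions for A:
  A → num num
  A → num A

Found common prefix 'c A' in productions for X
Found common prefix 'num' in productions for A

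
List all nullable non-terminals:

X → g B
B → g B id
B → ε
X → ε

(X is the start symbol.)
{ 'B', 'X' }

A non-terminal is nullable if it can derive ε (the empty string): either it has an ε-production, or it has a production whose right-hand side consists entirely of nullable non-terminals.

ε-productions: B → ε, X → ε
So B, X are immediately nullable.
Every non-terminal is now nullable.
Nullable = { 'B', 'X' }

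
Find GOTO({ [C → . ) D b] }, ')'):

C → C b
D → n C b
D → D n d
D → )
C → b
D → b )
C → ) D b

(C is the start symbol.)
{ [C → ) . D b], [D → . )], [D → . D n d], [D → . b )], [D → . n C b] }

GOTO(I, ')') = CLOSURE({ [A → αX.β] : [A → α.Xβ] ∈ I, X = ')' })

Items with dot before ')', with the dot advanced:
  [C → . ) D b] → [C → ) . D b]
Closure of the advanced items:
  [C → ) . D b] has the dot before D: add [D → . n C b], [D → . D n d], [D → . )], [D → . b )]

GOTO = { [C → ) . D b], [D → . )], [D → . D n d], [D → . b )], [D → . n C b] }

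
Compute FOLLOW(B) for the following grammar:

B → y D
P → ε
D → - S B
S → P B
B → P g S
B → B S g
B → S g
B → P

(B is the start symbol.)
B is the start symbol, so $ ∈ FOLLOW(B).
In D → - S B: B is at the end, add FOLLOW(D)
In S → P B: B is at the end, add FOLLOW(S)
In B → B S g: B is followed by S g, add FIRST(S g) \ {ε} = { 'g', 'y' }

The FOLLOW sets referred to above (computed the same way, to a fixed point):
  FOLLOW(D) = { $, 'g', 'y' }
  FOLLOW(S) = { $, 'g', 'y' }

Taking the union: FOLLOW(B) = { $, 'g', 'y' }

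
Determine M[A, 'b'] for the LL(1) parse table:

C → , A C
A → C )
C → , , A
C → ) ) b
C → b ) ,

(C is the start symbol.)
To find M[A, 'b'], we find productions for A where 'b' is in the predict set (PREDICT(N → α) = (FIRST(α) \ {ε}) ∪ (FOLLOW(N) if α ⇒* ε)).

Relevant sets:
  FIRST(C) = { ')', ',', 'b' }

A → C ): PREDICT = { ')', ',', 'b' }
  'b' is in predict set, so this production goes in M[A, 'b']

M[A, 'b'] = A → C )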